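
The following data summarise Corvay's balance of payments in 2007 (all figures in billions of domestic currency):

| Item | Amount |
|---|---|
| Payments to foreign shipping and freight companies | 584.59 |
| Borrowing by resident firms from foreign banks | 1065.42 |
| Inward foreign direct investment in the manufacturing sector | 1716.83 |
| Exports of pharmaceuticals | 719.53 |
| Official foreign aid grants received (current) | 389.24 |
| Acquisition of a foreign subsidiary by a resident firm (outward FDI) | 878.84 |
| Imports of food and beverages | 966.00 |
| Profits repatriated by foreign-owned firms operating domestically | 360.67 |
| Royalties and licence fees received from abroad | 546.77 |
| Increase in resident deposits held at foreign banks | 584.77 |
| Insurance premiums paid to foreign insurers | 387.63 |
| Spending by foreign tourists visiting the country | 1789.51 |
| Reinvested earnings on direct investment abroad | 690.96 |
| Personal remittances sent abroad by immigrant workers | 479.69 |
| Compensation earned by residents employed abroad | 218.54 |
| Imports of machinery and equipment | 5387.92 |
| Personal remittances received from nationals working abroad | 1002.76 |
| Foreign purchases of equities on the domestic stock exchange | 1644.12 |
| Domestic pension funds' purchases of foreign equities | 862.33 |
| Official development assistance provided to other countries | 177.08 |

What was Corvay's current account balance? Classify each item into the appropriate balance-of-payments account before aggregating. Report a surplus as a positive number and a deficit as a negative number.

-2986.27

Goods: -5387.92 + 719.53 - 966.00 = -5634.39
Services: 1789.51 - 584.59 - 387.63 + 546.77 = 1364.06
Primary income: 690.96 - 360.67 + 218.54 = 548.83
Secondary income: -177.08 + 389.24 + 1002.76 - 479.69 = 735.23
Current account = (-5634.39) + 1364.06 + 548.83 + 735.23 = -2986.27
(Excluded from the current account — financial account: borrowing by resident firms from foreign banks 1065.42, inward foreign direct investment in the manufacturing sector 1716.83, acquisition of a foreign subsidiary by a resident firm (outward FDI) 878.84, increase in resident deposits held at foreign banks 584.77, foreign purchases of equities on the domestic stock exchange 1644.12, domestic pension funds' purchases of foreign equities 862.33.)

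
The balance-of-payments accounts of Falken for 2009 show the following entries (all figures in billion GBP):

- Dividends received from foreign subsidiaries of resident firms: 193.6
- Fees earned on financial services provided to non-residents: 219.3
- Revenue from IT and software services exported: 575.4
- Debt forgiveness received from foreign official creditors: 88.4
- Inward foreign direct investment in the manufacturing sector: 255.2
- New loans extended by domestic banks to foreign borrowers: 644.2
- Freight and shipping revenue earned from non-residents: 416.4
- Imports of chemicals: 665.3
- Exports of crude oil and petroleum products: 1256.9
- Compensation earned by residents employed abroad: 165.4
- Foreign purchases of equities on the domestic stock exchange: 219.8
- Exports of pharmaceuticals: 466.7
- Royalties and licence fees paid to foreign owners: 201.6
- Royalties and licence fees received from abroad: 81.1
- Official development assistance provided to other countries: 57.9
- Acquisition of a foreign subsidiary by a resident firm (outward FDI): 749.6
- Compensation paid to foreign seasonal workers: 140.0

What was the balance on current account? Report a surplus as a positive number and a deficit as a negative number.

2310.0

Goods: 1256.9 + 466.7 - 665.3 = 1058.3
Services: 81.1 + 416.4 + 575.4 - 201.6 + 219.3 = 1090.6
Primary income: 165.4 - 140.0 + 193.6 = 219.0
Secondary income: -57.9
Current account = 1058.3 + 1090.6 + 219.0 + (-57.9) = 2310.0
(Excluded from the current account — capital account: debt forgiveness received from foreign official creditors 88.4; financial account: inward foreign direct investment in the manufacturing sector 255.2, new loans extended by domestic banks to foreign borrowers 644.2, foreign purchases of equities on the domestic stock exchange 219.8, acquisition of a foreign subsidiary by a resident firm (outward FDI) 749.6.)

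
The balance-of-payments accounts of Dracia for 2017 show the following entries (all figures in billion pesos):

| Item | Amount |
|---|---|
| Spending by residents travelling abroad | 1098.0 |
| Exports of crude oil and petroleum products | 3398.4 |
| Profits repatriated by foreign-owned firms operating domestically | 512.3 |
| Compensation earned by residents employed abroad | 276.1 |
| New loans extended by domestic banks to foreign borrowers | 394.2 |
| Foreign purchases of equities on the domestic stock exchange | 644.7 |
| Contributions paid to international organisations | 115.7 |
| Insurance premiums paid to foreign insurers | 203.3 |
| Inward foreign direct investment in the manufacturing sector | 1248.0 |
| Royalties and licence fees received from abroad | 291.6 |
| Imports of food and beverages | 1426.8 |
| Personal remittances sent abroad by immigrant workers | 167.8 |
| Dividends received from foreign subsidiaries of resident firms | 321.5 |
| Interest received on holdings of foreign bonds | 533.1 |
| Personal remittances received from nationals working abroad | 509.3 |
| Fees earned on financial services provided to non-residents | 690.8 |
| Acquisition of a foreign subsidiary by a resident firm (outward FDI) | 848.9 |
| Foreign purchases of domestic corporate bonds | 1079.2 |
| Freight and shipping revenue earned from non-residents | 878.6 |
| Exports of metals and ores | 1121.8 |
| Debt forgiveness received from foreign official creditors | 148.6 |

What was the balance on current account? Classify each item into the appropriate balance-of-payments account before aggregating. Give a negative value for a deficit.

4497.3

Goods: 1121.8 - 1426.8 + 3398.4 = 3093.4
Services: 690.8 - 203.3 + 291.6 + 878.6 - 1098.0 = 559.7
Primary income: 276.1 + 533.1 - 512.3 + 321.5 = 618.4
Secondary income: -167.8 - 115.7 + 509.3 = 225.8
Current account = 3093.4 + 559.7 + 618.4 + 225.8 = 4497.3
(Excluded from the current account — financial account: new loans extended by domestic banks to foreign borrowers 394.2, foreign purchases of equities on the domestic stock exchange 644.7, inward foreign direct investment in the manufacturing sector 1248.0, acquisition of a foreign subsidiary by a resident firm (outward FDI) 848.9, foreign purchases of domestic corporate bonds 1079.2; capital account: debt forgiveness received from foreign official creditors 148.6.)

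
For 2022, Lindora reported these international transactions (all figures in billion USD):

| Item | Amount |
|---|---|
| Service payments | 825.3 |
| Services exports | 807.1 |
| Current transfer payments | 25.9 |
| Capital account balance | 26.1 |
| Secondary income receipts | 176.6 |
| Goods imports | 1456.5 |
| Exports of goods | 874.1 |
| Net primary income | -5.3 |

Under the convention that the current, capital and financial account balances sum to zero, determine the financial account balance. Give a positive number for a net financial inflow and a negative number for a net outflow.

Goods balance = 874.1 - 1456.5 = -582.4
Services balance = 807.1 - 825.3 = -18.2
Trade balance (goods + services) = -582.4 + (-18.2) = -600.6
Net primary income = -5.3
Net secondary income = 176.6 - 25.9 = 150.7
Current account = -600.6 + (-5.3) + 150.7 = -455.2
Financial account = -(-455.2 + 26.1) = 429.1

429.1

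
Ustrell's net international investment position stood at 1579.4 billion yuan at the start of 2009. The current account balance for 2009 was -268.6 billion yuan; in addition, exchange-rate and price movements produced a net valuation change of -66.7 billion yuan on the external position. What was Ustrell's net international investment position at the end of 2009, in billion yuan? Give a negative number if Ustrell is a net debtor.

Change in NIIP = current account + net valuation change = -268.6 + (-66.7) = -335.3
End-of-year NIIP = 1579.4 + (-335.3) = 1244.1

1244.1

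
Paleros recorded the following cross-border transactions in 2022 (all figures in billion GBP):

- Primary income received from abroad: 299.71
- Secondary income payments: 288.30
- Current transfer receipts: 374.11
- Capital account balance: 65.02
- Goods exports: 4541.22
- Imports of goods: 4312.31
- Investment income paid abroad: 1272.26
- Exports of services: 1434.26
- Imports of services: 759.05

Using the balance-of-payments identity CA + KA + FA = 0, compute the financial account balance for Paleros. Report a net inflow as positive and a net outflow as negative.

Goods balance = 4541.22 - 4312.31 = 228.91
Services balance = 1434.26 - 759.05 = 675.21
Trade balance (goods + services) = 228.91 + 675.21 = 904.12
Net primary income = 299.71 - 1272.26 = -972.55
Net secondary income = 374.11 - 288.30 = 85.81
Current account = 904.12 + (-972.55) + 85.81 = 17.38
Financial account = -(17.38 + 65.02) = -82.40

-82.40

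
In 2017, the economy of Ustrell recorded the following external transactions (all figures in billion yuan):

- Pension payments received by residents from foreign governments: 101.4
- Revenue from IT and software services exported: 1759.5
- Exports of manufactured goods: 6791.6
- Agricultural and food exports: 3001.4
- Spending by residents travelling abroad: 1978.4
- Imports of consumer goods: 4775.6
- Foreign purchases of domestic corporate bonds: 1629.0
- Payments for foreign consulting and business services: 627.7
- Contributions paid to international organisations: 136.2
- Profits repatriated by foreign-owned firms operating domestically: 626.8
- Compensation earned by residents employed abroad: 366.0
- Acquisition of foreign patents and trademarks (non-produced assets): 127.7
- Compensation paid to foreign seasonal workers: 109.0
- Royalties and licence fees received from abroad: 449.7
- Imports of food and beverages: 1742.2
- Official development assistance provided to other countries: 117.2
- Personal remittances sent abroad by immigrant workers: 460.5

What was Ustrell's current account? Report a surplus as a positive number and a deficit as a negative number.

Goods: -4775.6 + 3001.4 + 6791.6 - 1742.2 = 3275.2
Services: 1759.5 - 1978.4 + 449.7 - 627.7 = -396.9
Primary income: -626.8 + 366.0 - 109.0 = -369.8
Secondary income: -117.2 - 460.5 + 101.4 - 136.2 = -612.5
Current account = 3275.2 + (-396.9) + (-369.8) + (-612.5) = 1896.0
(Excluded from the current account — financial account: foreign purchases of domestic corporate bonds 1629.0; capital account: acquisition of foreign patents and trademarks (non-produced assets) 127.7.)

1896.0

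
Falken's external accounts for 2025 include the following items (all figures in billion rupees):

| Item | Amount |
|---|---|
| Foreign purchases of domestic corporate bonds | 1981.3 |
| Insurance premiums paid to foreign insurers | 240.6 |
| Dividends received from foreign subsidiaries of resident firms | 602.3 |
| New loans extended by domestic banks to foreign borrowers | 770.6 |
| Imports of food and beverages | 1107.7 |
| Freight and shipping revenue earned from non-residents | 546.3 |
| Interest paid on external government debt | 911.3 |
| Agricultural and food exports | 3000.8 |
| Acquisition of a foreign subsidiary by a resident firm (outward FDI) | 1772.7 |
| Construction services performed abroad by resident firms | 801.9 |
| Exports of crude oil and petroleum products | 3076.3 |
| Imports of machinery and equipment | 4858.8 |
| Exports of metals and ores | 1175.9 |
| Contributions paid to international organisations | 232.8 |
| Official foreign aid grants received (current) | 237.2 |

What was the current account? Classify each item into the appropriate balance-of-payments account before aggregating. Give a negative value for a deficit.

2089.5

Goods: -4858.8 - 1107.7 + 1175.9 + 3076.3 + 3000.8 = 1286.5
Services: -240.6 + 801.9 + 546.3 = 1107.6
Primary income: -911.3 + 602.3 = -309.0
Secondary income: 237.2 - 232.8 = 4.4
Current account = 1286.5 + 1107.6 + (-309.0) + 4.4 = 2089.5
(Excluded from the current account — financial account: foreign purchases of domestic corporate bonds 1981.3, new loans extended by domestic banks to foreign borrowers 770.6, acquisition of a foreign subsidiary by a resident firm (outward FDI) 1772.7.)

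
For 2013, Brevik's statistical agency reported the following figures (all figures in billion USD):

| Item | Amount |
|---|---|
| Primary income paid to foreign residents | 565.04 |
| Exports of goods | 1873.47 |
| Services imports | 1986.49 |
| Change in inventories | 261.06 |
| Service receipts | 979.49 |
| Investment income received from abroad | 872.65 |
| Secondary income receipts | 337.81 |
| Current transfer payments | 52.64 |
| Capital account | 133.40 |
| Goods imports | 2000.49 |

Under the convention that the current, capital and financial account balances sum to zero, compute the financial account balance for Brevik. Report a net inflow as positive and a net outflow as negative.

407.84

Goods balance = 1873.47 - 2000.49 = -127.02
Services balance = 979.49 - 1986.49 = -1007.00
Trade balance (goods + services) = -127.02 + (-1007.00) = -1134.02
Net primary income = 872.65 - 565.04 = 307.61
Net secondary income = 337.81 - 52.64 = 285.17
Current account = -1134.02 + 307.61 + 285.17 = -541.24
Financial account = -(-541.24 + 133.40) = 407.84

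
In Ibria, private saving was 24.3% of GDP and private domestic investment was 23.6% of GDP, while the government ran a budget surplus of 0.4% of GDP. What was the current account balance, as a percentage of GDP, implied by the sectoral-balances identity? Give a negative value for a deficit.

By the sectoral-balances identity, CA = (S_private - I) + (T - G).
Private balance = 24.3 - 23.6 = 0.7
Government balance (T - G) = 0.4
CA = 0.7 + 0.4 = 1.1

1.1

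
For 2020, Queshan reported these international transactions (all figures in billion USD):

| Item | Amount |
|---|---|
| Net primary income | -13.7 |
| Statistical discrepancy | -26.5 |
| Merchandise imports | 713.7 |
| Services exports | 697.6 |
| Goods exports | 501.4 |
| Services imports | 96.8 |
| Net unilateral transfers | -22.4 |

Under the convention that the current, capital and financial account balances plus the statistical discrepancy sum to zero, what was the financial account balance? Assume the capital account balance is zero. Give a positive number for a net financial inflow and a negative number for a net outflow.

-325.9

Goods balance = 501.4 - 713.7 = -212.3
Services balance = 697.6 - 96.8 = 600.8
Trade balance (goods + services) = -212.3 + 600.8 = 388.5
Net primary income = -13.7
Net secondary income = -22.4
Current account = 388.5 + (-13.7) + (-22.4) = 352.4
Financial account = -(352.4 + (-26.5)) = -325.9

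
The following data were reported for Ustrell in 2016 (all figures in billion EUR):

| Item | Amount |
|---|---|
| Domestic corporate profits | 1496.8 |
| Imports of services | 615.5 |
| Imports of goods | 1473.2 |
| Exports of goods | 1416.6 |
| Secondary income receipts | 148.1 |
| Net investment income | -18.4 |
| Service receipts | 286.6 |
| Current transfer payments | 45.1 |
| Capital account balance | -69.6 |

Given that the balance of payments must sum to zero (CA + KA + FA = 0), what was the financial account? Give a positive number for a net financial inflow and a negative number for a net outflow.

Goods balance = 1416.6 - 1473.2 = -56.6
Services balance = 286.6 - 615.5 = -328.9
Trade balance (goods + services) = -56.6 + (-328.9) = -385.5
Net primary income = -18.4
Net secondary income = 148.1 - 45.1 = 103.0
Current account = -385.5 + (-18.4) + 103.0 = -300.9
Financial account = -(-300.9 + (-69.6)) = 370.5

370.5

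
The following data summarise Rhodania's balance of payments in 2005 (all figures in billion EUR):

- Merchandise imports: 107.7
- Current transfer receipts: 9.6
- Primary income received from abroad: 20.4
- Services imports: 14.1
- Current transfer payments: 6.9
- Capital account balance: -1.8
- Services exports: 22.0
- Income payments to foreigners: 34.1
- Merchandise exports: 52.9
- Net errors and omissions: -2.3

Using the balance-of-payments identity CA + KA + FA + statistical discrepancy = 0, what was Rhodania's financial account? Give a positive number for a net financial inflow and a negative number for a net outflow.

Goods balance = 52.9 - 107.7 = -54.8
Services balance = 22.0 - 14.1 = 7.9
Trade balance (goods + services) = -54.8 + 7.9 = -46.9
Net primary income = 20.4 - 34.1 = -13.7
Net secondary income = 9.6 - 6.9 = 2.7
Current account = -46.9 + (-13.7) + 2.7 = -57.9
Financial account = -(-57.9 + (-1.8) + (-2.3)) = 62.0

62.0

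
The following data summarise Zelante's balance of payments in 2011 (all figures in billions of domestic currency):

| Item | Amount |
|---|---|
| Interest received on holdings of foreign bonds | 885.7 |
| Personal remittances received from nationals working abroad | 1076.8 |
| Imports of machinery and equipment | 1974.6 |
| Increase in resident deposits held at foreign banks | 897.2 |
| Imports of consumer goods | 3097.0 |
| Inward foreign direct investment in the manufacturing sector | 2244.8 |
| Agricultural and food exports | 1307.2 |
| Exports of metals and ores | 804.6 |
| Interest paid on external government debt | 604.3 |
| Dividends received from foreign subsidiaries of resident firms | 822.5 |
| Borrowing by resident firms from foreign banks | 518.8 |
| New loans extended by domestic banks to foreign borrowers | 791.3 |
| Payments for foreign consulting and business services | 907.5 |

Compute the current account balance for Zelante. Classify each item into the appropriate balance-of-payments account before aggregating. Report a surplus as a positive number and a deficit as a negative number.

-1686.6

Goods: -3097.0 + 804.6 + 1307.2 - 1974.6 = -2959.8
Services: -907.5
Primary income: -604.3 + 885.7 + 822.5 = 1103.9
Secondary income: 1076.8
Current account = (-2959.8) + (-907.5) + 1103.9 + 1076.8 = -1686.6
(Excluded from the current account — financial account: increase in resident deposits held at foreign banks 897.2, inward foreign direct investment in the manufacturing sector 2244.8, borrowing by resident firms from foreign banks 518.8, new loans extended by domestic banks to foreign borrowers 791.3.)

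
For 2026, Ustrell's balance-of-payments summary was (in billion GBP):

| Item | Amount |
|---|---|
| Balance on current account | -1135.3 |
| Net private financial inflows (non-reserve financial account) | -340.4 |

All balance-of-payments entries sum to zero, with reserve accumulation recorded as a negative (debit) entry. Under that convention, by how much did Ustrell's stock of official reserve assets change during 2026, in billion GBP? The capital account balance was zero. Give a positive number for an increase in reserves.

-1475.7

Official reserve transactions balance = -((-1135.3) + (-340.4)) = 1475.7
An accumulation of reserves is recorded as a debit (negative entry), so the change in the stock of reserves is the negative of that balance.
Change in official reserves = -(1475.7) = -1475.7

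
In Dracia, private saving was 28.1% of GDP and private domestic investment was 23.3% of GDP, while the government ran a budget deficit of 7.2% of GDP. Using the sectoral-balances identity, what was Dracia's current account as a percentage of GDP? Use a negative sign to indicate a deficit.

By the sectoral-balances identity, CA = (S_private - I) + (T - G).
Private balance = 28.1 - 23.3 = 4.8
Government balance (T - G) = -7.2
CA = 4.8 + (-7.2) = -2.4

-2.4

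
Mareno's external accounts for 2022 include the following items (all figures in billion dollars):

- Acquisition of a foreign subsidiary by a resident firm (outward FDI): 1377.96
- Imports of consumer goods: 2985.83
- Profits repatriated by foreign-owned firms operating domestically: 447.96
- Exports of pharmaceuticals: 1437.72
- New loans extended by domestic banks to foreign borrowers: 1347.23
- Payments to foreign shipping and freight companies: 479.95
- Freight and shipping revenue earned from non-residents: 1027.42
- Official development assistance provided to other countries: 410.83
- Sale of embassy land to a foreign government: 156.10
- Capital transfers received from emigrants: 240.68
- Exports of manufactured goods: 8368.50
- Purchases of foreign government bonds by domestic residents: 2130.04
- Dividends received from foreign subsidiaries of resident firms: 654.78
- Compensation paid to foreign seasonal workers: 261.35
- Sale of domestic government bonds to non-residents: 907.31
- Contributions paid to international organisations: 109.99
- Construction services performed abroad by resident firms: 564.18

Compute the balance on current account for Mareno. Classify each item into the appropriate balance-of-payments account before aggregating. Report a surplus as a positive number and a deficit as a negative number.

Goods: -2985.83 + 8368.50 + 1437.72 = 6820.39
Services: -479.95 + 1027.42 + 564.18 = 1111.65
Primary income: 654.78 - 261.35 - 447.96 = -54.53
Secondary income: -109.99 - 410.83 = -520.82
Current account = 6820.39 + 1111.65 + (-54.53) + (-520.82) = 7356.69
(Excluded from the current account — financial account: acquisition of a foreign subsidiary by a resident firm (outward FDI) 1377.96, new loans extended by domestic banks to foreign borrowers 1347.23, purchases of foreign government bonds by domestic residents 2130.04, sale of domestic government bonds to non-residents 907.31; capital account: sale of embassy land to a foreign government 156.10, capital transfers received from emigrants 240.68.)

7356.69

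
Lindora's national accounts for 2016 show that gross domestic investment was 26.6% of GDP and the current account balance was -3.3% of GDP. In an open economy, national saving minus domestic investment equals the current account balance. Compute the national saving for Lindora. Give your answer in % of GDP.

23.3

S - I = CA (net lending to the rest of the world).
S = I + CA = 26.6 + (-3.3) = 23.3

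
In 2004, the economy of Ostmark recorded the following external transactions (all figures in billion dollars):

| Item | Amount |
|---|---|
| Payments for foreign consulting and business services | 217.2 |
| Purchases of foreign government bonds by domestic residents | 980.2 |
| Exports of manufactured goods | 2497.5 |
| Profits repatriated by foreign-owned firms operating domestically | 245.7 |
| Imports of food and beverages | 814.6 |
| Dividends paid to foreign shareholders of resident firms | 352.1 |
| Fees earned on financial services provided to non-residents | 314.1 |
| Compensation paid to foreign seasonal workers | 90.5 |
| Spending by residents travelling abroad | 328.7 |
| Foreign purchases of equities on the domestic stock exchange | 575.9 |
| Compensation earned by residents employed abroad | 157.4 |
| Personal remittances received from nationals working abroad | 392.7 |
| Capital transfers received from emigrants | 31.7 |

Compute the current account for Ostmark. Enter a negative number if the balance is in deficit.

Goods: -814.6 + 2497.5 = 1682.9
Services: -217.2 - 328.7 + 314.1 = -231.8
Primary income: -245.7 + 157.4 - 352.1 - 90.5 = -530.9
Secondary income: 392.7
Current account = 1682.9 + (-231.8) + (-530.9) + 392.7 = 1312.9
(Excluded from the current account — financial account: purchases of foreign government bonds by domestic residents 980.2, foreign purchases of equities on the domestic stock exchange 575.9; capital account: capital transfers received from emigrants 31.7.)

1312.9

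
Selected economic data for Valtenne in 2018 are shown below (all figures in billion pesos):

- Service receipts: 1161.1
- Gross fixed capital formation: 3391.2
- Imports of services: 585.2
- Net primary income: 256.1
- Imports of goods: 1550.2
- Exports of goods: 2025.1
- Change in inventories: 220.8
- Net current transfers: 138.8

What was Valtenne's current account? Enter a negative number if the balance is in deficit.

Goods balance = 2025.1 - 1550.2 = 474.9
Services balance = 1161.1 - 585.2 = 575.9
Trade balance (goods + services) = 474.9 + 575.9 = 1050.8
Net primary income = 256.1
Net secondary income = 138.8
Current account = 1050.8 + 256.1 + 138.8 = 1445.7

1445.7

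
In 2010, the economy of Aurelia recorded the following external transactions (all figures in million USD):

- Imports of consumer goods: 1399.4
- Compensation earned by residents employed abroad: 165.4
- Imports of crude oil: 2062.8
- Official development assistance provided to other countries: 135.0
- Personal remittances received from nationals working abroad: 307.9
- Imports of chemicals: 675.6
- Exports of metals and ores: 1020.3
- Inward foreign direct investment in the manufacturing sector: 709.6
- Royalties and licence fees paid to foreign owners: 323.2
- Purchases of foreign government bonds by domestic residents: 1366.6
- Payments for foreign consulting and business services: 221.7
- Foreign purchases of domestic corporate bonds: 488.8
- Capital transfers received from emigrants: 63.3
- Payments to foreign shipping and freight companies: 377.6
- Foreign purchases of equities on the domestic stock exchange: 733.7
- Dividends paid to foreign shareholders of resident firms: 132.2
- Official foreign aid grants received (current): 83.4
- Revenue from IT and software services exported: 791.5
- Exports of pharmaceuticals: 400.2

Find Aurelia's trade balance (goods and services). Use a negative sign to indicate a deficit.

-2848.3

Goods: -2062.8 + 400.2 - 1399.4 - 675.6 + 1020.3 = -2717.3
Services: -323.2 - 221.7 + 791.5 - 377.6 = -131.0
Trade balance = -2717.3 + (-131.0) = -2848.3
(Excluded from the trade balance — primary income: compensation earned by residents employed abroad 165.4, dividends paid to foreign shareholders of resident firms 132.2; secondary income: official development assistance provided to other countries 135.0, personal remittances received from nationals working abroad 307.9, official foreign aid grants received (current) 83.4; financial account: inward foreign direct investment in the manufacturing sector 709.6, purchases of foreign government bonds by domestic residents 1366.6, foreign purchases of domestic corporate bonds 488.8, foreign purchases of equities on the domestic stock exchange 733.7; capital account: capital transfers received from emigrants 63.3.)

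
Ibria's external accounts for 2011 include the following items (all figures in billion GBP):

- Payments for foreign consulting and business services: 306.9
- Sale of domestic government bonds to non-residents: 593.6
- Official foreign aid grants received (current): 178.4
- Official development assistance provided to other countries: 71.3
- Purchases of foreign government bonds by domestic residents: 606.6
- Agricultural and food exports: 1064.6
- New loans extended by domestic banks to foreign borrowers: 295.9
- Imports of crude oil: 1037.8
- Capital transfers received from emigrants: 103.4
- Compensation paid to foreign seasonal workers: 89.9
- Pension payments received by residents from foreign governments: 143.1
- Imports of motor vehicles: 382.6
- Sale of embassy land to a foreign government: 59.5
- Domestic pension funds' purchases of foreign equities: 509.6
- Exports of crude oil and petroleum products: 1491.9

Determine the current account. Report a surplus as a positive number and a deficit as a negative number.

Goods: 1064.6 - 382.6 - 1037.8 + 1491.9 = 1136.1
Services: -306.9
Primary income: -89.9
Secondary income: 178.4 - 71.3 + 143.1 = 250.2
Current account = 1136.1 + (-306.9) + (-89.9) + 250.2 = 989.5
(Excluded from the current account — financial account: sale of domestic government bonds to non-residents 593.6, purchases of foreign government bonds by domestic residents 606.6, new loans extended by domestic banks to foreign borrowers 295.9, domestic pension funds' purchases of foreign equities 509.6; capital account: capital transfers received from emigrants 103.4, sale of embassy land to a foreign government 59.5.)

989.5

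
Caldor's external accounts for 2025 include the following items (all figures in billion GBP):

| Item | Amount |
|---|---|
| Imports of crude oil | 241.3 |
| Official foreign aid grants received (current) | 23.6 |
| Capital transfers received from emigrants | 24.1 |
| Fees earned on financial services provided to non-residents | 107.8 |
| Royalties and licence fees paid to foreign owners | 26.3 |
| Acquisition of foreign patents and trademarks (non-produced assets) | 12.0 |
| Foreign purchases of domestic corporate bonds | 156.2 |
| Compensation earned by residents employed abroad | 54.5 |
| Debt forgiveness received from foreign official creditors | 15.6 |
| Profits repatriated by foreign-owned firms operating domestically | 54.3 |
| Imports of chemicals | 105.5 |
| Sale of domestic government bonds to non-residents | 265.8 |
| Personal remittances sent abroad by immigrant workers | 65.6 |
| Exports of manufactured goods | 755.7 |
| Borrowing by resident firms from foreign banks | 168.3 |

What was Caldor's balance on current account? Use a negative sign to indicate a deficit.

Goods: 755.7 - 241.3 - 105.5 = 408.9
Services: -26.3 + 107.8 = 81.5
Primary income: 54.5 - 54.3 = 0.2
Secondary income: -65.6 + 23.6 = -42.0
Current account = 408.9 + 81.5 + 0.2 + (-42.0) = 448.6
(Excluded from the current account — capital account: capital transfers received from emigrants 24.1, acquisition of foreign patents and trademarks (non-produced assets) 12.0, debt forgiveness received from foreign official creditors 15.6; financial account: foreign purchases of domestic corporate bonds 156.2, sale of domestic government bonds to non-residents 265.8, borrowing by resident firms from foreign banks 168.3.)

448.6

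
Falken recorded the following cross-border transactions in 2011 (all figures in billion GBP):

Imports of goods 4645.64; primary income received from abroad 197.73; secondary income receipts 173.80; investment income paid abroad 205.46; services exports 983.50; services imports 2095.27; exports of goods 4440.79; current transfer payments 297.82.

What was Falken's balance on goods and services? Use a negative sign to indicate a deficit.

-1316.62

Goods balance = 4440.79 - 4645.64 = -204.85
Services balance = 983.50 - 2095.27 = -1111.77
Trade balance (goods + services) = -204.85 + (-1111.77) = -1316.62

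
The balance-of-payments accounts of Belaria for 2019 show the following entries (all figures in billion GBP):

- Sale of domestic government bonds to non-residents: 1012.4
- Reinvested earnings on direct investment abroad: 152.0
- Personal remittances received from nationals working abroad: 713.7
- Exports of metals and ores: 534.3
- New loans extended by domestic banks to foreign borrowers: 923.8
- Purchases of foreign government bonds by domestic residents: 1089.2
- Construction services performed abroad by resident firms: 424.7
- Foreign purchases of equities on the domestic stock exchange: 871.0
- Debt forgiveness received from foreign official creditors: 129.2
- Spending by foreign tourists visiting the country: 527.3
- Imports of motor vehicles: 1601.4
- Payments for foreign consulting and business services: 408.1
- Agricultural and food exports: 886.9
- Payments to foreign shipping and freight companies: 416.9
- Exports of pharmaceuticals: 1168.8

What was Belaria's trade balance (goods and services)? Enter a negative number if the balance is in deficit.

1115.6

Goods: 534.3 - 1601.4 + 886.9 + 1168.8 = 988.6
Services: -408.1 - 416.9 + 424.7 + 527.3 = 127.0
Trade balance = 988.6 + 127.0 = 1115.6
(Excluded from the trade balance — financial account: sale of domestic government bonds to non-residents 1012.4, new loans extended by domestic banks to foreign borrowers 923.8, purchases of foreign government bonds by domestic residents 1089.2, foreign purchases of equities on the domestic stock exchange 871.0; primary income: reinvested earnings on direct investment abroad 152.0; secondary income: personal remittances received from nationals working abroad 713.7; capital account: debt forgiveness received from foreign official creditors 129.2.)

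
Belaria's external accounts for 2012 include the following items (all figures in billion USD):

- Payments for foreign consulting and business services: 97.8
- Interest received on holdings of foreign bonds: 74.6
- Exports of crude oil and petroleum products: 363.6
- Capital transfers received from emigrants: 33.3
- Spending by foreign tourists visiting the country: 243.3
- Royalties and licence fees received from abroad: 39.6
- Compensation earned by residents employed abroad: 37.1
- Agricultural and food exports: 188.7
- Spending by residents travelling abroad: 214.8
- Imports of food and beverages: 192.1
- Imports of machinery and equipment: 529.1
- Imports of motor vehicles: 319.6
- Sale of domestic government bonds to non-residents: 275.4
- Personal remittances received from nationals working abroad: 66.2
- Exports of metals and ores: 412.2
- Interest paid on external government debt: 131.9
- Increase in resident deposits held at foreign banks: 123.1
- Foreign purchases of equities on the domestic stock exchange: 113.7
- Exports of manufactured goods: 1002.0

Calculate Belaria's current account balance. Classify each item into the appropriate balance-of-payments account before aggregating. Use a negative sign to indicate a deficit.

Goods: 412.2 - 192.1 + 188.7 - 319.6 + 363.6 + 1002.0 - 529.1 = 925.7
Services: -214.8 + 39.6 + 243.3 - 97.8 = -29.7
Primary income: 37.1 + 74.6 - 131.9 = -20.2
Secondary income: 66.2
Current account = 925.7 + (-29.7) + (-20.2) + 66.2 = 942.0
(Excluded from the current account — capital account: capital transfers received from emigrants 33.3; financial account: sale of domestic government bonds to non-residents 275.4, increase in resident deposits held at foreign banks 123.1, foreign purchases of equities on the domestic stock exchange 113.7.)

942.0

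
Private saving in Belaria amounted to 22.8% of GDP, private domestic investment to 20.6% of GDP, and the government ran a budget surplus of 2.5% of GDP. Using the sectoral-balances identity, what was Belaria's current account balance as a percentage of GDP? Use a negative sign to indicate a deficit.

By the sectoral-balances identity, CA = (S_private - I) + (T - G).
Private balance = 22.8 - 20.6 = 2.2
Government balance (T - G) = 2.5
CA = 2.2 + 2.5 = 4.7

4.7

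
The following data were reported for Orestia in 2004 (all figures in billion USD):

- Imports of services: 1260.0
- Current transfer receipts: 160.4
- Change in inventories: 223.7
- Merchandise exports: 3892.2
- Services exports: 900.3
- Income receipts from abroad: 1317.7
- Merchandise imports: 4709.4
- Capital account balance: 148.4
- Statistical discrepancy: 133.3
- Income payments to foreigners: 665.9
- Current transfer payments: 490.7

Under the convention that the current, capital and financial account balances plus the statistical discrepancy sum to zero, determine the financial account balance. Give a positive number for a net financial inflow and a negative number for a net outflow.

Goods balance = 3892.2 - 4709.4 = -817.2
Services balance = 900.3 - 1260.0 = -359.7
Trade balance (goods + services) = -817.2 + (-359.7) = -1176.9
Net primary income = 1317.7 - 665.9 = 651.8
Net secondary income = 160.4 - 490.7 = -330.3
Current account = -1176.9 + 651.8 + (-330.3) = -855.4
Financial account = -(-855.4 + 148.4 + 133.3) = 573.7

573.7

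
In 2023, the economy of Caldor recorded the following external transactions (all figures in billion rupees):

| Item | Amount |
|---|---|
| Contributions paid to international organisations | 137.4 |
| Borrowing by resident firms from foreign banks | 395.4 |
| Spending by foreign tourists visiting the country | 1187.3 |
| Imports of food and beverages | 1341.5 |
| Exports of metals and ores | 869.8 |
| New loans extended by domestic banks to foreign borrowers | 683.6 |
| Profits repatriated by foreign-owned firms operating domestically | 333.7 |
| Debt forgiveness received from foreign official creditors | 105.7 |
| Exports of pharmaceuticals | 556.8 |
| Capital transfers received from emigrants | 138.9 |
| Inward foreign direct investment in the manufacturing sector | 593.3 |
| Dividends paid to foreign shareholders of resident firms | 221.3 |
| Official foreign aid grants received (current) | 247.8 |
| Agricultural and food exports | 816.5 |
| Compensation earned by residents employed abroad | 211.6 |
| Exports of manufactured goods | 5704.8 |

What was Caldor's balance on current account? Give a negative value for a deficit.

7560.7

Goods: 869.8 - 1341.5 + 816.5 + 556.8 + 5704.8 = 6606.4
Services: 1187.3
Primary income: -221.3 + 211.6 - 333.7 = -343.4
Secondary income: -137.4 + 247.8 = 110.4
Current account = 6606.4 + 1187.3 + (-343.4) + 110.4 = 7560.7
(Excluded from the current account — financial account: borrowing by resident firms from foreign banks 395.4, new loans extended by domestic banks to foreign borrowers 683.6, inward foreign direct investment in the manufacturing sector 593.3; capital account: debt forgiveness received from foreign official creditors 105.7, capital transfers received from emigrants 138.9.)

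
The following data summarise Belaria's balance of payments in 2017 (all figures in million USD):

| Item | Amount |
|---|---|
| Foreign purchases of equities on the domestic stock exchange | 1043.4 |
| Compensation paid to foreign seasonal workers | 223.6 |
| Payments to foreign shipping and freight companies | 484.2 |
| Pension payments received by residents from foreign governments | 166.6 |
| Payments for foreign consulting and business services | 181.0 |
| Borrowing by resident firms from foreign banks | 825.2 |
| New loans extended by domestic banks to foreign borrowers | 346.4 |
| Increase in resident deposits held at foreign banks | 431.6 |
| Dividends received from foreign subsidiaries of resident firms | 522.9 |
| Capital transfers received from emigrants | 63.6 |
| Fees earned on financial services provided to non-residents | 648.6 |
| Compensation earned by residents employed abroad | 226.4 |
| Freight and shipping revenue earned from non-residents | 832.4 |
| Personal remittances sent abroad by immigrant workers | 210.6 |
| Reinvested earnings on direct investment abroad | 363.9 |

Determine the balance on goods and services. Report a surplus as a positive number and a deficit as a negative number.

815.8

Services: 832.4 - 181.0 + 648.6 - 484.2 = 815.8
Trade balance = 0.0 + 815.8 = 815.8
(Excluded from the trade balance — financial account: foreign purchases of equities on the domestic stock exchange 1043.4, borrowing by resident firms from foreign banks 825.2, new loans extended by domestic banks to foreign borrowers 346.4, increase in resident deposits held at foreign banks 431.6; primary income: compensation paid to foreign seasonal workers 223.6, dividends received from foreign subsidiaries of resident firms 522.9, compensation earned by residents employed abroad 226.4, reinvested earnings on direct investment abroad 363.9; secondary income: pension payments received by residents from foreign governments 166.6, personal remittances sent abroad by immigrant workers 210.6; capital account: capital transfers received from emigrants 63.6.)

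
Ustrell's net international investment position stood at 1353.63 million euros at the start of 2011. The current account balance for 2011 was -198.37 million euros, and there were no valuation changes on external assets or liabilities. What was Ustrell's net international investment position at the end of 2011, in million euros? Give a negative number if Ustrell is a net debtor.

With no valuation effects, change in NIIP = current account = -198.37
End-of-year NIIP = 1353.63 + (-198.37) = 1155.26

1155.26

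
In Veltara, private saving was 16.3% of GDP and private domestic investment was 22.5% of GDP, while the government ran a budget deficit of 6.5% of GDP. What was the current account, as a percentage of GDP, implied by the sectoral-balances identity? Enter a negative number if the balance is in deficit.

-12.7

By the sectoral-balances identity, CA = (S_private - I) + (T - G).
Private balance = 16.3 - 22.5 = -6.2
Government balance (T - G) = -6.5
CA = -6.2 + (-6.5) = -12.7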